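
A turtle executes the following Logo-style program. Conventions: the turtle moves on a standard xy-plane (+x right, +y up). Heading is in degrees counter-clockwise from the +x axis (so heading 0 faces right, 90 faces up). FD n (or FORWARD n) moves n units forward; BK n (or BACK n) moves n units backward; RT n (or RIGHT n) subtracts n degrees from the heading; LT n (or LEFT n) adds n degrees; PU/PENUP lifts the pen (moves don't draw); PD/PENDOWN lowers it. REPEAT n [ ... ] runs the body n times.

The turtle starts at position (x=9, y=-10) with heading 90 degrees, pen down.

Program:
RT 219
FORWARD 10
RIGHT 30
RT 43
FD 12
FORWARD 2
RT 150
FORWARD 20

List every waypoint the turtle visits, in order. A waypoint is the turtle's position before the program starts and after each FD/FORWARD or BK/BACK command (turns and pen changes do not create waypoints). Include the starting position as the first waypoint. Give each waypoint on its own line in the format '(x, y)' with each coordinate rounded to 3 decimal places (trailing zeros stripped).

Executing turtle program step by step:
Start: pos=(9,-10), heading=90, pen down
RT 219: heading 90 -> 231
FD 10: (9,-10) -> (2.707,-17.771) [heading=231, draw]
RT 30: heading 231 -> 201
RT 43: heading 201 -> 158
FD 12: (2.707,-17.771) -> (-8.419,-13.276) [heading=158, draw]
FD 2: (-8.419,-13.276) -> (-10.274,-12.527) [heading=158, draw]
RT 150: heading 158 -> 8
FD 20: (-10.274,-12.527) -> (9.532,-9.744) [heading=8, draw]
Final: pos=(9.532,-9.744), heading=8, 4 segment(s) drawn
Waypoints (5 total):
(9, -10)
(2.707, -17.771)
(-8.419, -13.276)
(-10.274, -12.527)
(9.532, -9.744)

Answer: (9, -10)
(2.707, -17.771)
(-8.419, -13.276)
(-10.274, -12.527)
(9.532, -9.744)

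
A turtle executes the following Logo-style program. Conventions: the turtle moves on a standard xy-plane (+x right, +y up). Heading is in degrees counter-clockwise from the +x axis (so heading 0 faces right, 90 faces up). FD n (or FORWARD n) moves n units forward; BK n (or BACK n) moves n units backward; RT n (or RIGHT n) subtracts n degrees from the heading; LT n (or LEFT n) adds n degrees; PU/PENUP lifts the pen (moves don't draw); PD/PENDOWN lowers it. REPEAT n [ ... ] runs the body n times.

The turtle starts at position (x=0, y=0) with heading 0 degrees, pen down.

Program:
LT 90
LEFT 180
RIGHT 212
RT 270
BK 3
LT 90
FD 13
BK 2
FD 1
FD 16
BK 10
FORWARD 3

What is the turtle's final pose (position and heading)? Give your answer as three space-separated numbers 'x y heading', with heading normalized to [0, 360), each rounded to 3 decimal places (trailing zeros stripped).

Answer: -8.584 -19.399 238

Derivation:
Executing turtle program step by step:
Start: pos=(0,0), heading=0, pen down
LT 90: heading 0 -> 90
LT 180: heading 90 -> 270
RT 212: heading 270 -> 58
RT 270: heading 58 -> 148
BK 3: (0,0) -> (2.544,-1.59) [heading=148, draw]
LT 90: heading 148 -> 238
FD 13: (2.544,-1.59) -> (-4.345,-12.614) [heading=238, draw]
BK 2: (-4.345,-12.614) -> (-3.285,-10.918) [heading=238, draw]
FD 1: (-3.285,-10.918) -> (-3.815,-11.766) [heading=238, draw]
FD 16: (-3.815,-11.766) -> (-12.294,-25.335) [heading=238, draw]
BK 10: (-12.294,-25.335) -> (-6.994,-16.855) [heading=238, draw]
FD 3: (-6.994,-16.855) -> (-8.584,-19.399) [heading=238, draw]
Final: pos=(-8.584,-19.399), heading=238, 7 segment(s) drawn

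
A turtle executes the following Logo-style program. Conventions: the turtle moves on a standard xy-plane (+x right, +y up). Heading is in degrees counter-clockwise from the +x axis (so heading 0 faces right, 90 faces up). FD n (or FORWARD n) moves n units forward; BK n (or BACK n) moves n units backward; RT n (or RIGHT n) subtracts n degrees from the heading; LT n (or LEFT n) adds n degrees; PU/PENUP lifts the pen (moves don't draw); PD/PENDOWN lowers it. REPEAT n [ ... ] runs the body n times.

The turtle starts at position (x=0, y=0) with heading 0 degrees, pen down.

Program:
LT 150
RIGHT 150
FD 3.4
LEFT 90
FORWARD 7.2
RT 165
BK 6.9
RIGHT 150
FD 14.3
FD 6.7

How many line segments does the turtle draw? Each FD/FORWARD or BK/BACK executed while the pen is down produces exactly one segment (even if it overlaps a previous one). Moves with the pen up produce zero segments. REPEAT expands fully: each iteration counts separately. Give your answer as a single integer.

Answer: 5

Derivation:
Executing turtle program step by step:
Start: pos=(0,0), heading=0, pen down
LT 150: heading 0 -> 150
RT 150: heading 150 -> 0
FD 3.4: (0,0) -> (3.4,0) [heading=0, draw]
LT 90: heading 0 -> 90
FD 7.2: (3.4,0) -> (3.4,7.2) [heading=90, draw]
RT 165: heading 90 -> 285
BK 6.9: (3.4,7.2) -> (1.614,13.865) [heading=285, draw]
RT 150: heading 285 -> 135
FD 14.3: (1.614,13.865) -> (-8.497,23.977) [heading=135, draw]
FD 6.7: (-8.497,23.977) -> (-13.235,28.714) [heading=135, draw]
Final: pos=(-13.235,28.714), heading=135, 5 segment(s) drawn
Segments drawn: 5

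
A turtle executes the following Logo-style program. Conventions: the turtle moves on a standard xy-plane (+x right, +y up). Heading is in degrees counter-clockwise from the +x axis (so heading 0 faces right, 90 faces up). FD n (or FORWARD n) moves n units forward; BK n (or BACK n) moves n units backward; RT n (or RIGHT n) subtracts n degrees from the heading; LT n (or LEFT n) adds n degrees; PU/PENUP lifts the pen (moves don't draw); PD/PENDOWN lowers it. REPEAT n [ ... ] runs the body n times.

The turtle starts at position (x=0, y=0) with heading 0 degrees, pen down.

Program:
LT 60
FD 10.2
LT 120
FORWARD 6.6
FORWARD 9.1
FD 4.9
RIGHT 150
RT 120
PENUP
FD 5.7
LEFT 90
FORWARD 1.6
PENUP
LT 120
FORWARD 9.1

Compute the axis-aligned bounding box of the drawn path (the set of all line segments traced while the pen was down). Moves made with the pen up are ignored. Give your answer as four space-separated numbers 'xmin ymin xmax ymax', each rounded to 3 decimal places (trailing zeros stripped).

Executing turtle program step by step:
Start: pos=(0,0), heading=0, pen down
LT 60: heading 0 -> 60
FD 10.2: (0,0) -> (5.1,8.833) [heading=60, draw]
LT 120: heading 60 -> 180
FD 6.6: (5.1,8.833) -> (-1.5,8.833) [heading=180, draw]
FD 9.1: (-1.5,8.833) -> (-10.6,8.833) [heading=180, draw]
FD 4.9: (-10.6,8.833) -> (-15.5,8.833) [heading=180, draw]
RT 150: heading 180 -> 30
RT 120: heading 30 -> 270
PU: pen up
FD 5.7: (-15.5,8.833) -> (-15.5,3.133) [heading=270, move]
LT 90: heading 270 -> 0
FD 1.6: (-15.5,3.133) -> (-13.9,3.133) [heading=0, move]
PU: pen up
LT 120: heading 0 -> 120
FD 9.1: (-13.9,3.133) -> (-18.45,11.014) [heading=120, move]
Final: pos=(-18.45,11.014), heading=120, 4 segment(s) drawn

Segment endpoints: x in {-15.5, -10.6, -1.5, 0, 5.1}, y in {0, 8.833, 8.833}
xmin=-15.5, ymin=0, xmax=5.1, ymax=8.833

Answer: -15.5 0 5.1 8.833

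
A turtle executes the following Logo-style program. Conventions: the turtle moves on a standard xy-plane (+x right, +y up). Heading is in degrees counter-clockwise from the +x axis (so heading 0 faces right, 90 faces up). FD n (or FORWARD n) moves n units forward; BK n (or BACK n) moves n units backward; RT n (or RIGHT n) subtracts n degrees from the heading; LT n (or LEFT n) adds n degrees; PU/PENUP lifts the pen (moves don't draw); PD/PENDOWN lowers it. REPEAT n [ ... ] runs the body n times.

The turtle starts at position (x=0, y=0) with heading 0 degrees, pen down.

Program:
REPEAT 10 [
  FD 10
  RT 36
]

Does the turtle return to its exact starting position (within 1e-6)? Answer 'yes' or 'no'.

Executing turtle program step by step:
Start: pos=(0,0), heading=0, pen down
REPEAT 10 [
  -- iteration 1/10 --
  FD 10: (0,0) -> (10,0) [heading=0, draw]
  RT 36: heading 0 -> 324
  -- iteration 2/10 --
  FD 10: (10,0) -> (18.09,-5.878) [heading=324, draw]
  RT 36: heading 324 -> 288
  -- iteration 3/10 --
  FD 10: (18.09,-5.878) -> (21.18,-15.388) [heading=288, draw]
  RT 36: heading 288 -> 252
  -- iteration 4/10 --
  FD 10: (21.18,-15.388) -> (18.09,-24.899) [heading=252, draw]
  RT 36: heading 252 -> 216
  -- iteration 5/10 --
  FD 10: (18.09,-24.899) -> (10,-30.777) [heading=216, draw]
  RT 36: heading 216 -> 180
  -- iteration 6/10 --
  FD 10: (10,-30.777) -> (0,-30.777) [heading=180, draw]
  RT 36: heading 180 -> 144
  -- iteration 7/10 --
  FD 10: (0,-30.777) -> (-8.09,-24.899) [heading=144, draw]
  RT 36: heading 144 -> 108
  -- iteration 8/10 --
  FD 10: (-8.09,-24.899) -> (-11.18,-15.388) [heading=108, draw]
  RT 36: heading 108 -> 72
  -- iteration 9/10 --
  FD 10: (-11.18,-15.388) -> (-8.09,-5.878) [heading=72, draw]
  RT 36: heading 72 -> 36
  -- iteration 10/10 --
  FD 10: (-8.09,-5.878) -> (0,0) [heading=36, draw]
  RT 36: heading 36 -> 0
]
Final: pos=(0,0), heading=0, 10 segment(s) drawn

Start position: (0, 0)
Final position: (0, 0)
Distance = 0; < 1e-6 -> CLOSED

Answer: yes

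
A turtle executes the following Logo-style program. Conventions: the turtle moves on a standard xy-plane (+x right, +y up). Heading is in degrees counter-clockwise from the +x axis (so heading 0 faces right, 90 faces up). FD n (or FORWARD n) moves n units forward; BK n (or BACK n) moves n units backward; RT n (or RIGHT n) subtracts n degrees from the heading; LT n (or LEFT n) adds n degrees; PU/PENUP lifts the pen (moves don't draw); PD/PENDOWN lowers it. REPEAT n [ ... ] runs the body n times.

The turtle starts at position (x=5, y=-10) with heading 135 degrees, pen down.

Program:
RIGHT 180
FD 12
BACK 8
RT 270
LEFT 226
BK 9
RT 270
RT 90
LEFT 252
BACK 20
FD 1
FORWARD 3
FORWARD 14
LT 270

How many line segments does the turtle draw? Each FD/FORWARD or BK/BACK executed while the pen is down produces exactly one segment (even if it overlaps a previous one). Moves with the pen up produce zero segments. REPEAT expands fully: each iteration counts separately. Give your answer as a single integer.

Executing turtle program step by step:
Start: pos=(5,-10), heading=135, pen down
RT 180: heading 135 -> 315
FD 12: (5,-10) -> (13.485,-18.485) [heading=315, draw]
BK 8: (13.485,-18.485) -> (7.828,-12.828) [heading=315, draw]
RT 270: heading 315 -> 45
LT 226: heading 45 -> 271
BK 9: (7.828,-12.828) -> (7.671,-3.83) [heading=271, draw]
RT 270: heading 271 -> 1
RT 90: heading 1 -> 271
LT 252: heading 271 -> 163
BK 20: (7.671,-3.83) -> (26.797,-9.677) [heading=163, draw]
FD 1: (26.797,-9.677) -> (25.841,-9.385) [heading=163, draw]
FD 3: (25.841,-9.385) -> (22.972,-8.508) [heading=163, draw]
FD 14: (22.972,-8.508) -> (9.584,-4.415) [heading=163, draw]
LT 270: heading 163 -> 73
Final: pos=(9.584,-4.415), heading=73, 7 segment(s) drawn
Segments drawn: 7

Answer: 7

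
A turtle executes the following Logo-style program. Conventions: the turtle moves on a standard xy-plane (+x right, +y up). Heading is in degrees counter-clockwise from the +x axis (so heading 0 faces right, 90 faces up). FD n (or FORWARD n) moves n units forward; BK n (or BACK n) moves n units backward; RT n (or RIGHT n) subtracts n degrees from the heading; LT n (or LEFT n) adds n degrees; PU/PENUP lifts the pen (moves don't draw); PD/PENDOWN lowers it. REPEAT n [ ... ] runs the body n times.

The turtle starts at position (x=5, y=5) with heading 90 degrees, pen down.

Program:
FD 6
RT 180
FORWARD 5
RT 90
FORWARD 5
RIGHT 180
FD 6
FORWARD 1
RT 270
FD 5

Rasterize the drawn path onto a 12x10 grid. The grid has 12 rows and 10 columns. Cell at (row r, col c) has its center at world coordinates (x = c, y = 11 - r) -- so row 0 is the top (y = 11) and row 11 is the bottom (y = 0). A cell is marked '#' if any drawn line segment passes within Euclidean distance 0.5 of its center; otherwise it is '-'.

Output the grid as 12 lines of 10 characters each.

Answer: -----#-#--
-----#-#--
-----#-#--
-----#-#--
-----#-#--
########--
-----#----
----------
----------
----------
----------
----------

Derivation:
Segment 0: (5,5) -> (5,11)
Segment 1: (5,11) -> (5,6)
Segment 2: (5,6) -> (0,6)
Segment 3: (0,6) -> (6,6)
Segment 4: (6,6) -> (7,6)
Segment 5: (7,6) -> (7,11)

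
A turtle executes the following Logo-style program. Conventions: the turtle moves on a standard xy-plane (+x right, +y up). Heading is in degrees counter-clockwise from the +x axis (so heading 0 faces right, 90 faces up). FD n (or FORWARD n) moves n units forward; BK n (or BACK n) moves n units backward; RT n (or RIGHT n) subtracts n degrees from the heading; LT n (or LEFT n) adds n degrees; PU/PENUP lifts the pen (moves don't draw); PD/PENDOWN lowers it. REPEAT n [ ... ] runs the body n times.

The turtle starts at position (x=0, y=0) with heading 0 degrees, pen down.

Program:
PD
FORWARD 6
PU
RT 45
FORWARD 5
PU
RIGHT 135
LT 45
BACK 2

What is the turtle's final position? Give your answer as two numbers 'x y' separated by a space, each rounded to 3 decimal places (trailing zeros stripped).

Executing turtle program step by step:
Start: pos=(0,0), heading=0, pen down
PD: pen down
FD 6: (0,0) -> (6,0) [heading=0, draw]
PU: pen up
RT 45: heading 0 -> 315
FD 5: (6,0) -> (9.536,-3.536) [heading=315, move]
PU: pen up
RT 135: heading 315 -> 180
LT 45: heading 180 -> 225
BK 2: (9.536,-3.536) -> (10.95,-2.121) [heading=225, move]
Final: pos=(10.95,-2.121), heading=225, 1 segment(s) drawn

Answer: 10.95 -2.121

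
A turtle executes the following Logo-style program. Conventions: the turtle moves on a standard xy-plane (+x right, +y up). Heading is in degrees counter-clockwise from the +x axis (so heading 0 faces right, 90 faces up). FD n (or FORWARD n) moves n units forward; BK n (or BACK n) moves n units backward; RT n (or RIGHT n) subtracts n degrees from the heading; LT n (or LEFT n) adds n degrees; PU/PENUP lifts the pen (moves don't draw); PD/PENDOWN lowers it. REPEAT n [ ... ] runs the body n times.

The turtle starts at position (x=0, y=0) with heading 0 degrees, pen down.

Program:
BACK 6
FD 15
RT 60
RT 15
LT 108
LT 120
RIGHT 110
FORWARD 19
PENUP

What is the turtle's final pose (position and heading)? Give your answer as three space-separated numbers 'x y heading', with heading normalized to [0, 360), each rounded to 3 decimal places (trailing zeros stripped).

Executing turtle program step by step:
Start: pos=(0,0), heading=0, pen down
BK 6: (0,0) -> (-6,0) [heading=0, draw]
FD 15: (-6,0) -> (9,0) [heading=0, draw]
RT 60: heading 0 -> 300
RT 15: heading 300 -> 285
LT 108: heading 285 -> 33
LT 120: heading 33 -> 153
RT 110: heading 153 -> 43
FD 19: (9,0) -> (22.896,12.958) [heading=43, draw]
PU: pen up
Final: pos=(22.896,12.958), heading=43, 3 segment(s) drawn

Answer: 22.896 12.958 43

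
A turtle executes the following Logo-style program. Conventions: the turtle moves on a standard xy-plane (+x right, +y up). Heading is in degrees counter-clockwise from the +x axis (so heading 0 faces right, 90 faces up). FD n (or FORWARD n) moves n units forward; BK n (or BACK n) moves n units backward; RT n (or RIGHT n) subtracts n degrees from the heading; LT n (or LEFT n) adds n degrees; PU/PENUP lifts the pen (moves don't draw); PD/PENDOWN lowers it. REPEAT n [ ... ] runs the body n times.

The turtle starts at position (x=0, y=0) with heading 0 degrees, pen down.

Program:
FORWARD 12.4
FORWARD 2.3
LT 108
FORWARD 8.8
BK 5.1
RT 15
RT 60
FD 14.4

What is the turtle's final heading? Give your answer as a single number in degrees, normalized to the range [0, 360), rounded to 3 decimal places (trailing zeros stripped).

Executing turtle program step by step:
Start: pos=(0,0), heading=0, pen down
FD 12.4: (0,0) -> (12.4,0) [heading=0, draw]
FD 2.3: (12.4,0) -> (14.7,0) [heading=0, draw]
LT 108: heading 0 -> 108
FD 8.8: (14.7,0) -> (11.981,8.369) [heading=108, draw]
BK 5.1: (11.981,8.369) -> (13.557,3.519) [heading=108, draw]
RT 15: heading 108 -> 93
RT 60: heading 93 -> 33
FD 14.4: (13.557,3.519) -> (25.633,11.362) [heading=33, draw]
Final: pos=(25.633,11.362), heading=33, 5 segment(s) drawn

Answer: 33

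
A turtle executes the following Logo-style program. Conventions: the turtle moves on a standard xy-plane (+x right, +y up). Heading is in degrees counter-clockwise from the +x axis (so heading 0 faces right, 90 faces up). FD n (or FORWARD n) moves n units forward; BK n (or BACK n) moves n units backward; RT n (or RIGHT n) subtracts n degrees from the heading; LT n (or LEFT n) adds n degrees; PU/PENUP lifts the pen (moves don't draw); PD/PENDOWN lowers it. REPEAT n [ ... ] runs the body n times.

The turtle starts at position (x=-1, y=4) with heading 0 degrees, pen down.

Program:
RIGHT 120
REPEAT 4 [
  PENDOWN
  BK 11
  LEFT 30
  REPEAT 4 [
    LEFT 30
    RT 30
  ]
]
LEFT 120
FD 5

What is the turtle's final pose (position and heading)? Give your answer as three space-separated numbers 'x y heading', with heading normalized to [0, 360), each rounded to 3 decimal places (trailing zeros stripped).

Executing turtle program step by step:
Start: pos=(-1,4), heading=0, pen down
RT 120: heading 0 -> 240
REPEAT 4 [
  -- iteration 1/4 --
  PD: pen down
  BK 11: (-1,4) -> (4.5,13.526) [heading=240, draw]
  LT 30: heading 240 -> 270
  REPEAT 4 [
    -- iteration 1/4 --
    LT 30: heading 270 -> 300
    RT 30: heading 300 -> 270
    -- iteration 2/4 --
    LT 30: heading 270 -> 300
    RT 30: heading 300 -> 270
    -- iteration 3/4 --
    LT 30: heading 270 -> 300
    RT 30: heading 300 -> 270
    -- iteration 4/4 --
    LT 30: heading 270 -> 300
    RT 30: heading 300 -> 270
  ]
  -- iteration 2/4 --
  PD: pen down
  BK 11: (4.5,13.526) -> (4.5,24.526) [heading=270, draw]
  LT 30: heading 270 -> 300
  REPEAT 4 [
    -- iteration 1/4 --
    LT 30: heading 300 -> 330
    RT 30: heading 330 -> 300
    -- iteration 2/4 --
    LT 30: heading 300 -> 330
    RT 30: heading 330 -> 300
    -- iteration 3/4 --
    LT 30: heading 300 -> 330
    RT 30: heading 330 -> 300
    -- iteration 4/4 --
    LT 30: heading 300 -> 330
    RT 30: heading 330 -> 300
  ]
  -- iteration 3/4 --
  PD: pen down
  BK 11: (4.5,24.526) -> (-1,34.053) [heading=300, draw]
  LT 30: heading 300 -> 330
  REPEAT 4 [
    -- iteration 1/4 --
    LT 30: heading 330 -> 0
    RT 30: heading 0 -> 330
    -- iteration 2/4 --
    LT 30: heading 330 -> 0
    RT 30: heading 0 -> 330
    -- iteration 3/4 --
    LT 30: heading 330 -> 0
    RT 30: heading 0 -> 330
    -- iteration 4/4 --
    LT 30: heading 330 -> 0
    RT 30: heading 0 -> 330
  ]
  -- iteration 4/4 --
  PD: pen down
  BK 11: (-1,34.053) -> (-10.526,39.553) [heading=330, draw]
  LT 30: heading 330 -> 0
  REPEAT 4 [
    -- iteration 1/4 --
    LT 30: heading 0 -> 30
    RT 30: heading 30 -> 0
    -- iteration 2/4 --
    LT 30: heading 0 -> 30
    RT 30: heading 30 -> 0
    -- iteration 3/4 --
    LT 30: heading 0 -> 30
    RT 30: heading 30 -> 0
    -- iteration 4/4 --
    LT 30: heading 0 -> 30
    RT 30: heading 30 -> 0
  ]
]
LT 120: heading 0 -> 120
FD 5: (-10.526,39.553) -> (-13.026,43.883) [heading=120, draw]
Final: pos=(-13.026,43.883), heading=120, 5 segment(s) drawn

Answer: -13.026 43.883 120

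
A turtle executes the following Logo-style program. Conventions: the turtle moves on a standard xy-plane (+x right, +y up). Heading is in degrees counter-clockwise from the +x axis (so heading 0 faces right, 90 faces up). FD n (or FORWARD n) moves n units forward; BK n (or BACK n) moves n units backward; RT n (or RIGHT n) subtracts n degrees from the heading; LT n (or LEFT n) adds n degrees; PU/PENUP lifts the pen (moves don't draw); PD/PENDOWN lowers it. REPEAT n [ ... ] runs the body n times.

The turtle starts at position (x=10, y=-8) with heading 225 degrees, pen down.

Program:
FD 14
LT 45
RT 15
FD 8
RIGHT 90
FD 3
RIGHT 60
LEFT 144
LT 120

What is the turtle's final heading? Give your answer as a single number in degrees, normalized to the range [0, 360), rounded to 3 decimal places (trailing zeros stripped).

Executing turtle program step by step:
Start: pos=(10,-8), heading=225, pen down
FD 14: (10,-8) -> (0.101,-17.899) [heading=225, draw]
LT 45: heading 225 -> 270
RT 15: heading 270 -> 255
FD 8: (0.101,-17.899) -> (-1.97,-25.627) [heading=255, draw]
RT 90: heading 255 -> 165
FD 3: (-1.97,-25.627) -> (-4.868,-24.85) [heading=165, draw]
RT 60: heading 165 -> 105
LT 144: heading 105 -> 249
LT 120: heading 249 -> 9
Final: pos=(-4.868,-24.85), heading=9, 3 segment(s) drawn

Answer: 9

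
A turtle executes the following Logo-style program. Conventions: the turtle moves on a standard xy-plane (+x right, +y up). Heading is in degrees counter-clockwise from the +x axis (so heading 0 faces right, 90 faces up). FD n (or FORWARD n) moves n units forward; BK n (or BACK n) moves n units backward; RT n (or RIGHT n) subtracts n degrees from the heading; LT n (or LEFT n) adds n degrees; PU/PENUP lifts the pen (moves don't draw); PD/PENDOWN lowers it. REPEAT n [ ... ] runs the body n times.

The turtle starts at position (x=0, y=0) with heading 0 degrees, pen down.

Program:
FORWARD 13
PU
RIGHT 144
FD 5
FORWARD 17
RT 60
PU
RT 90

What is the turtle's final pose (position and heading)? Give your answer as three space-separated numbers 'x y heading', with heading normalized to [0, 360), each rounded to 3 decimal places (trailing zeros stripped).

Executing turtle program step by step:
Start: pos=(0,0), heading=0, pen down
FD 13: (0,0) -> (13,0) [heading=0, draw]
PU: pen up
RT 144: heading 0 -> 216
FD 5: (13,0) -> (8.955,-2.939) [heading=216, move]
FD 17: (8.955,-2.939) -> (-4.798,-12.931) [heading=216, move]
RT 60: heading 216 -> 156
PU: pen up
RT 90: heading 156 -> 66
Final: pos=(-4.798,-12.931), heading=66, 1 segment(s) drawn

Answer: -4.798 -12.931 66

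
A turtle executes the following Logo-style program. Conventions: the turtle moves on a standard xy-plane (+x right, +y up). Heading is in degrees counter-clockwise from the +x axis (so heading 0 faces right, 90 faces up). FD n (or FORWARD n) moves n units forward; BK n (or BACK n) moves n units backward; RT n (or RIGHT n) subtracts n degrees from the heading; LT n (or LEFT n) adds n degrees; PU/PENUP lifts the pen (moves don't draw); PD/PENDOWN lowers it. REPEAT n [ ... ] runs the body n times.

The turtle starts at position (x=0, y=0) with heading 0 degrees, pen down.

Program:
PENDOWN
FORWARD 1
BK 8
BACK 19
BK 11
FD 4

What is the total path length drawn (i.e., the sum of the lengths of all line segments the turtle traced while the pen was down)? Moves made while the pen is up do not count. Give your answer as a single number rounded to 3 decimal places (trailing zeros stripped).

Answer: 43

Derivation:
Executing turtle program step by step:
Start: pos=(0,0), heading=0, pen down
PD: pen down
FD 1: (0,0) -> (1,0) [heading=0, draw]
BK 8: (1,0) -> (-7,0) [heading=0, draw]
BK 19: (-7,0) -> (-26,0) [heading=0, draw]
BK 11: (-26,0) -> (-37,0) [heading=0, draw]
FD 4: (-37,0) -> (-33,0) [heading=0, draw]
Final: pos=(-33,0), heading=0, 5 segment(s) drawn

Segment lengths:
  seg 1: (0,0) -> (1,0), length = 1
  seg 2: (1,0) -> (-7,0), length = 8
  seg 3: (-7,0) -> (-26,0), length = 19
  seg 4: (-26,0) -> (-37,0), length = 11
  seg 5: (-37,0) -> (-33,0), length = 4
Total = 43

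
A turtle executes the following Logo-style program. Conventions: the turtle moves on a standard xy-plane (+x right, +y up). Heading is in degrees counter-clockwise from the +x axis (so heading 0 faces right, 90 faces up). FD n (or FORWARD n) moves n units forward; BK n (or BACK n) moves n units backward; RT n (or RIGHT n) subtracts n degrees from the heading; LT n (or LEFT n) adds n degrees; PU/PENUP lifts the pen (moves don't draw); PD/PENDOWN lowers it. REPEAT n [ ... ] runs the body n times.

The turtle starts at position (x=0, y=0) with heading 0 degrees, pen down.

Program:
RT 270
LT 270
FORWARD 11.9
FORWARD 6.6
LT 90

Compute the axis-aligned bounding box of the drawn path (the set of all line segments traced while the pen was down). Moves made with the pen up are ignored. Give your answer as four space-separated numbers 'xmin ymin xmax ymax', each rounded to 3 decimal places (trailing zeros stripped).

Executing turtle program step by step:
Start: pos=(0,0), heading=0, pen down
RT 270: heading 0 -> 90
LT 270: heading 90 -> 0
FD 11.9: (0,0) -> (11.9,0) [heading=0, draw]
FD 6.6: (11.9,0) -> (18.5,0) [heading=0, draw]
LT 90: heading 0 -> 90
Final: pos=(18.5,0), heading=90, 2 segment(s) drawn

Segment endpoints: x in {0, 11.9, 18.5}, y in {0}
xmin=0, ymin=0, xmax=18.5, ymax=0

Answer: 0 0 18.5 0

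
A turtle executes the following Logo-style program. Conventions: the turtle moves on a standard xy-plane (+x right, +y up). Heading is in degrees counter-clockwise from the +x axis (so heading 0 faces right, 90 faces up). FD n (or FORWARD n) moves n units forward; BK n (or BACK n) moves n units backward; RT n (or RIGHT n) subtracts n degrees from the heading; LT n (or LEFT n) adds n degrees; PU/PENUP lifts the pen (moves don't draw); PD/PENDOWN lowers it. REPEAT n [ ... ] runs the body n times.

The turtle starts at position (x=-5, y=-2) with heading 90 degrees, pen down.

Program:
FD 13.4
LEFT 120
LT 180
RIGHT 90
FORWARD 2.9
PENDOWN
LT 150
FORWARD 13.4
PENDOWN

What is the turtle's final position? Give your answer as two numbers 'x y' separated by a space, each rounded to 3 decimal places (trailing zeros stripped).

Answer: -3.55 22.289

Derivation:
Executing turtle program step by step:
Start: pos=(-5,-2), heading=90, pen down
FD 13.4: (-5,-2) -> (-5,11.4) [heading=90, draw]
LT 120: heading 90 -> 210
LT 180: heading 210 -> 30
RT 90: heading 30 -> 300
FD 2.9: (-5,11.4) -> (-3.55,8.889) [heading=300, draw]
PD: pen down
LT 150: heading 300 -> 90
FD 13.4: (-3.55,8.889) -> (-3.55,22.289) [heading=90, draw]
PD: pen down
Final: pos=(-3.55,22.289), heading=90, 3 segment(s) drawn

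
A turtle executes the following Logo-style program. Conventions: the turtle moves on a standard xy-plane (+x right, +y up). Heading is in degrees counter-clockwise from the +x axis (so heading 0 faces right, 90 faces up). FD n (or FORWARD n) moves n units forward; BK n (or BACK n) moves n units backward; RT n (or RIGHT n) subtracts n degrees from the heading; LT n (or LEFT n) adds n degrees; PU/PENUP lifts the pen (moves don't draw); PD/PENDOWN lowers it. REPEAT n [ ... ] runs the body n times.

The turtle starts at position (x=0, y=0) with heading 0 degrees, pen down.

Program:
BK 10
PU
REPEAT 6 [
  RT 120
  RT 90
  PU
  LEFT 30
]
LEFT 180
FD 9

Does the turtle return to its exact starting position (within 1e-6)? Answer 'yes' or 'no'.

Answer: no

Derivation:
Executing turtle program step by step:
Start: pos=(0,0), heading=0, pen down
BK 10: (0,0) -> (-10,0) [heading=0, draw]
PU: pen up
REPEAT 6 [
  -- iteration 1/6 --
  RT 120: heading 0 -> 240
  RT 90: heading 240 -> 150
  PU: pen up
  LT 30: heading 150 -> 180
  -- iteration 2/6 --
  RT 120: heading 180 -> 60
  RT 90: heading 60 -> 330
  PU: pen up
  LT 30: heading 330 -> 0
  -- iteration 3/6 --
  RT 120: heading 0 -> 240
  RT 90: heading 240 -> 150
  PU: pen up
  LT 30: heading 150 -> 180
  -- iteration 4/6 --
  RT 120: heading 180 -> 60
  RT 90: heading 60 -> 330
  PU: pen up
  LT 30: heading 330 -> 0
  -- iteration 5/6 --
  RT 120: heading 0 -> 240
  RT 90: heading 240 -> 150
  PU: pen up
  LT 30: heading 150 -> 180
  -- iteration 6/6 --
  RT 120: heading 180 -> 60
  RT 90: heading 60 -> 330
  PU: pen up
  LT 30: heading 330 -> 0
]
LT 180: heading 0 -> 180
FD 9: (-10,0) -> (-19,0) [heading=180, move]
Final: pos=(-19,0), heading=180, 1 segment(s) drawn

Start position: (0, 0)
Final position: (-19, 0)
Distance = 19; >= 1e-6 -> NOT closed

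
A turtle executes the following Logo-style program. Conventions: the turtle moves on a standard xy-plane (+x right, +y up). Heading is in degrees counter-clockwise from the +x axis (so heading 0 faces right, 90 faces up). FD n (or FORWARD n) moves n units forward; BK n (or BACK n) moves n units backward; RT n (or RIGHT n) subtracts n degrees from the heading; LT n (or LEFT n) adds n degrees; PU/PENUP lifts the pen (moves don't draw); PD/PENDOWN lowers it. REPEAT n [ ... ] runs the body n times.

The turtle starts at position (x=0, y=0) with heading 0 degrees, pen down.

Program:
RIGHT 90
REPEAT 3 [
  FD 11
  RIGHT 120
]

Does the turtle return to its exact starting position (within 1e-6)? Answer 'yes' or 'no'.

Executing turtle program step by step:
Start: pos=(0,0), heading=0, pen down
RT 90: heading 0 -> 270
REPEAT 3 [
  -- iteration 1/3 --
  FD 11: (0,0) -> (0,-11) [heading=270, draw]
  RT 120: heading 270 -> 150
  -- iteration 2/3 --
  FD 11: (0,-11) -> (-9.526,-5.5) [heading=150, draw]
  RT 120: heading 150 -> 30
  -- iteration 3/3 --
  FD 11: (-9.526,-5.5) -> (0,0) [heading=30, draw]
  RT 120: heading 30 -> 270
]
Final: pos=(0,0), heading=270, 3 segment(s) drawn

Start position: (0, 0)
Final position: (0, 0)
Distance = 0; < 1e-6 -> CLOSED

Answer: yes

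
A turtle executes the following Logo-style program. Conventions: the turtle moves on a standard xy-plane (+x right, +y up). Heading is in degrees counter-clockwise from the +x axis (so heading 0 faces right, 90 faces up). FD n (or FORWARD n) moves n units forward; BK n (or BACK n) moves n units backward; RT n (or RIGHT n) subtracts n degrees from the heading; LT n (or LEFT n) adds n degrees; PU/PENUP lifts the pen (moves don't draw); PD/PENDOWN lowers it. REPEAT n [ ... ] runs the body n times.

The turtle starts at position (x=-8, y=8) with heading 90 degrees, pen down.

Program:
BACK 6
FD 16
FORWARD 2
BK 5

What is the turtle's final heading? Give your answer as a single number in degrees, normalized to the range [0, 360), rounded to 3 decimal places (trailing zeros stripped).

Executing turtle program step by step:
Start: pos=(-8,8), heading=90, pen down
BK 6: (-8,8) -> (-8,2) [heading=90, draw]
FD 16: (-8,2) -> (-8,18) [heading=90, draw]
FD 2: (-8,18) -> (-8,20) [heading=90, draw]
BK 5: (-8,20) -> (-8,15) [heading=90, draw]
Final: pos=(-8,15), heading=90, 4 segment(s) drawn

Answer: 90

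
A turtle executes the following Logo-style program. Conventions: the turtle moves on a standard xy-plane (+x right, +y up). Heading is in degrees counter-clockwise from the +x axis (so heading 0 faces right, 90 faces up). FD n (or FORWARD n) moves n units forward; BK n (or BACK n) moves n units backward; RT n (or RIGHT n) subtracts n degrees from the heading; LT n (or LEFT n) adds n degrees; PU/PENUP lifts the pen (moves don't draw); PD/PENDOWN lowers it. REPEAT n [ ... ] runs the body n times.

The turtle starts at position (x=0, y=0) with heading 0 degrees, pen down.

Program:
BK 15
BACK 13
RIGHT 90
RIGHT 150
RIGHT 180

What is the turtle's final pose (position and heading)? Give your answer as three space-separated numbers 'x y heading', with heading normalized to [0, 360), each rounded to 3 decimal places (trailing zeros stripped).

Answer: -28 0 300

Derivation:
Executing turtle program step by step:
Start: pos=(0,0), heading=0, pen down
BK 15: (0,0) -> (-15,0) [heading=0, draw]
BK 13: (-15,0) -> (-28,0) [heading=0, draw]
RT 90: heading 0 -> 270
RT 150: heading 270 -> 120
RT 180: heading 120 -> 300
Final: pos=(-28,0), heading=300, 2 segment(s) drawn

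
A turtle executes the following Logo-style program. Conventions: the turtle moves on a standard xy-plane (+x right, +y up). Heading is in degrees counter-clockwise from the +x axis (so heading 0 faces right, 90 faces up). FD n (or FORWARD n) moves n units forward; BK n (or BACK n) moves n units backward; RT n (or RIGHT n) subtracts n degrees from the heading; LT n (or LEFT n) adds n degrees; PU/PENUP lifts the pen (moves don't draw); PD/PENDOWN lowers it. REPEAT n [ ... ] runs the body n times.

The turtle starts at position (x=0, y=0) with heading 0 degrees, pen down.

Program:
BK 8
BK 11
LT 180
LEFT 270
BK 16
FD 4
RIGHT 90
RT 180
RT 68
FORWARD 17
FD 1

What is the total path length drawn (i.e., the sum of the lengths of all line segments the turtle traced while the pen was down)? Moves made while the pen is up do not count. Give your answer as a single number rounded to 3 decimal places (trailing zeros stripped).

Answer: 57

Derivation:
Executing turtle program step by step:
Start: pos=(0,0), heading=0, pen down
BK 8: (0,0) -> (-8,0) [heading=0, draw]
BK 11: (-8,0) -> (-19,0) [heading=0, draw]
LT 180: heading 0 -> 180
LT 270: heading 180 -> 90
BK 16: (-19,0) -> (-19,-16) [heading=90, draw]
FD 4: (-19,-16) -> (-19,-12) [heading=90, draw]
RT 90: heading 90 -> 0
RT 180: heading 0 -> 180
RT 68: heading 180 -> 112
FD 17: (-19,-12) -> (-25.368,3.762) [heading=112, draw]
FD 1: (-25.368,3.762) -> (-25.743,4.689) [heading=112, draw]
Final: pos=(-25.743,4.689), heading=112, 6 segment(s) drawn

Segment lengths:
  seg 1: (0,0) -> (-8,0), length = 8
  seg 2: (-8,0) -> (-19,0), length = 11
  seg 3: (-19,0) -> (-19,-16), length = 16
  seg 4: (-19,-16) -> (-19,-12), length = 4
  seg 5: (-19,-12) -> (-25.368,3.762), length = 17
  seg 6: (-25.368,3.762) -> (-25.743,4.689), length = 1
Total = 57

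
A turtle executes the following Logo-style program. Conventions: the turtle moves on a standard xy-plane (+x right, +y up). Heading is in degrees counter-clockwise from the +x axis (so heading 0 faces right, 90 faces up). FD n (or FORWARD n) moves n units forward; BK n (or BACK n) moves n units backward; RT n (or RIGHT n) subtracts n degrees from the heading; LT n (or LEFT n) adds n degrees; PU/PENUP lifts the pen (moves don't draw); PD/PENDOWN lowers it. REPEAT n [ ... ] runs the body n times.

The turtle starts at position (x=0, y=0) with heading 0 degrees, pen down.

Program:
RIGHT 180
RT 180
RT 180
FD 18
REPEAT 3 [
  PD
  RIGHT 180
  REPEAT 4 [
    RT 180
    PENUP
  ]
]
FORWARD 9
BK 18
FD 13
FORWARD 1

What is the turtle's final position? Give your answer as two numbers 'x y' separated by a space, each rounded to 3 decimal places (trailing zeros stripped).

Executing turtle program step by step:
Start: pos=(0,0), heading=0, pen down
RT 180: heading 0 -> 180
RT 180: heading 180 -> 0
RT 180: heading 0 -> 180
FD 18: (0,0) -> (-18,0) [heading=180, draw]
REPEAT 3 [
  -- iteration 1/3 --
  PD: pen down
  RT 180: heading 180 -> 0
  REPEAT 4 [
    -- iteration 1/4 --
    RT 180: heading 0 -> 180
    PU: pen up
    -- iteration 2/4 --
    RT 180: heading 180 -> 0
    PU: pen up
    -- iteration 3/4 --
    RT 180: heading 0 -> 180
    PU: pen up
    -- iteration 4/4 --
    RT 180: heading 180 -> 0
    PU: pen up
  ]
  -- iteration 2/3 --
  PD: pen down
  RT 180: heading 0 -> 180
  REPEAT 4 [
    -- iteration 1/4 --
    RT 180: heading 180 -> 0
    PU: pen up
    -- iteration 2/4 --
    RT 180: heading 0 -> 180
    PU: pen up
    -- iteration 3/4 --
    RT 180: heading 180 -> 0
    PU: pen up
    -- iteration 4/4 --
    RT 180: heading 0 -> 180
    PU: pen up
  ]
  -- iteration 3/3 --
  PD: pen down
  RT 180: heading 180 -> 0
  REPEAT 4 [
    -- iteration 1/4 --
    RT 180: heading 0 -> 180
    PU: pen up
    -- iteration 2/4 --
    RT 180: heading 180 -> 0
    PU: pen up
    -- iteration 3/4 --
    RT 180: heading 0 -> 180
    PU: pen up
    -- iteration 4/4 --
    RT 180: heading 180 -> 0
    PU: pen up
  ]
]
FD 9: (-18,0) -> (-9,0) [heading=0, move]
BK 18: (-9,0) -> (-27,0) [heading=0, move]
FD 13: (-27,0) -> (-14,0) [heading=0, move]
FD 1: (-14,0) -> (-13,0) [heading=0, move]
Final: pos=(-13,0), heading=0, 1 segment(s) drawn

Answer: -13 0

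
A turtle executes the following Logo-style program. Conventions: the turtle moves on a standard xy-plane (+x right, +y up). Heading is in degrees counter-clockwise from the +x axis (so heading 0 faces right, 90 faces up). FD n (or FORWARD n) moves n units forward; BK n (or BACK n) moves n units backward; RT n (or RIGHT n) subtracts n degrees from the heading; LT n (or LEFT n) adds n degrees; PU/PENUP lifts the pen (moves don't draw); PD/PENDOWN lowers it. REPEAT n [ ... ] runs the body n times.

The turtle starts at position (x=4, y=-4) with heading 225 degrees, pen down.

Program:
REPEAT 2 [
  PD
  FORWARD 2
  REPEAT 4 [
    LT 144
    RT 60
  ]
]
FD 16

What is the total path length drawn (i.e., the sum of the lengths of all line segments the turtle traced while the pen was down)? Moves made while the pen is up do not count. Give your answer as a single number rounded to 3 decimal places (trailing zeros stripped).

Answer: 20

Derivation:
Executing turtle program step by step:
Start: pos=(4,-4), heading=225, pen down
REPEAT 2 [
  -- iteration 1/2 --
  PD: pen down
  FD 2: (4,-4) -> (2.586,-5.414) [heading=225, draw]
  REPEAT 4 [
    -- iteration 1/4 --
    LT 144: heading 225 -> 9
    RT 60: heading 9 -> 309
    -- iteration 2/4 --
    LT 144: heading 309 -> 93
    RT 60: heading 93 -> 33
    -- iteration 3/4 --
    LT 144: heading 33 -> 177
    RT 60: heading 177 -> 117
    -- iteration 4/4 --
    LT 144: heading 117 -> 261
    RT 60: heading 261 -> 201
  ]
  -- iteration 2/2 --
  PD: pen down
  FD 2: (2.586,-5.414) -> (0.719,-6.131) [heading=201, draw]
  REPEAT 4 [
    -- iteration 1/4 --
    LT 144: heading 201 -> 345
    RT 60: heading 345 -> 285
    -- iteration 2/4 --
    LT 144: heading 285 -> 69
    RT 60: heading 69 -> 9
    -- iteration 3/4 --
    LT 144: heading 9 -> 153
    RT 60: heading 153 -> 93
    -- iteration 4/4 --
    LT 144: heading 93 -> 237
    RT 60: heading 237 -> 177
  ]
]
FD 16: (0.719,-6.131) -> (-15.259,-5.294) [heading=177, draw]
Final: pos=(-15.259,-5.294), heading=177, 3 segment(s) drawn

Segment lengths:
  seg 1: (4,-4) -> (2.586,-5.414), length = 2
  seg 2: (2.586,-5.414) -> (0.719,-6.131), length = 2
  seg 3: (0.719,-6.131) -> (-15.259,-5.294), length = 16
Total = 20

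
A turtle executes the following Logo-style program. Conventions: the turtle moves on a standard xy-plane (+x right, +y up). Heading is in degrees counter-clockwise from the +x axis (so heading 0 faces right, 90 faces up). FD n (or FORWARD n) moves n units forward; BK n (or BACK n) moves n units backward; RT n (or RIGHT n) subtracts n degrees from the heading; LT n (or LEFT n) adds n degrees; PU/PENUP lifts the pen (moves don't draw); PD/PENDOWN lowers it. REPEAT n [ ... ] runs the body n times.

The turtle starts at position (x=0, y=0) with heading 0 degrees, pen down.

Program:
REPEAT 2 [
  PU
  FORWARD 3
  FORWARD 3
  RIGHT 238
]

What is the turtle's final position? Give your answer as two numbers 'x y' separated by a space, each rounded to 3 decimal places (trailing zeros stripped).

Answer: 2.82 5.088

Derivation:
Executing turtle program step by step:
Start: pos=(0,0), heading=0, pen down
REPEAT 2 [
  -- iteration 1/2 --
  PU: pen up
  FD 3: (0,0) -> (3,0) [heading=0, move]
  FD 3: (3,0) -> (6,0) [heading=0, move]
  RT 238: heading 0 -> 122
  -- iteration 2/2 --
  PU: pen up
  FD 3: (6,0) -> (4.41,2.544) [heading=122, move]
  FD 3: (4.41,2.544) -> (2.82,5.088) [heading=122, move]
  RT 238: heading 122 -> 244
]
Final: pos=(2.82,5.088), heading=244, 0 segment(s) drawn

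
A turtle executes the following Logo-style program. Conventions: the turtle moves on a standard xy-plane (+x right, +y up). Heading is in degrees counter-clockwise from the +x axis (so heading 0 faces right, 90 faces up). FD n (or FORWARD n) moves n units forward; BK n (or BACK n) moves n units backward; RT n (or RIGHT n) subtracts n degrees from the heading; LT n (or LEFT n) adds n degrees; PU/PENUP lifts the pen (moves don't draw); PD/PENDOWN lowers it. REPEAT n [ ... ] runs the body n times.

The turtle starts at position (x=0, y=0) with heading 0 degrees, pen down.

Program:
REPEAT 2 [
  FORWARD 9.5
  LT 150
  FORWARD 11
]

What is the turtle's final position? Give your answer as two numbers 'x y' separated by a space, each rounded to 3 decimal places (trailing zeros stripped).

Answer: -2.754 0.724

Derivation:
Executing turtle program step by step:
Start: pos=(0,0), heading=0, pen down
REPEAT 2 [
  -- iteration 1/2 --
  FD 9.5: (0,0) -> (9.5,0) [heading=0, draw]
  LT 150: heading 0 -> 150
  FD 11: (9.5,0) -> (-0.026,5.5) [heading=150, draw]
  -- iteration 2/2 --
  FD 9.5: (-0.026,5.5) -> (-8.254,10.25) [heading=150, draw]
  LT 150: heading 150 -> 300
  FD 11: (-8.254,10.25) -> (-2.754,0.724) [heading=300, draw]
]
Final: pos=(-2.754,0.724), heading=300, 4 segment(s) drawn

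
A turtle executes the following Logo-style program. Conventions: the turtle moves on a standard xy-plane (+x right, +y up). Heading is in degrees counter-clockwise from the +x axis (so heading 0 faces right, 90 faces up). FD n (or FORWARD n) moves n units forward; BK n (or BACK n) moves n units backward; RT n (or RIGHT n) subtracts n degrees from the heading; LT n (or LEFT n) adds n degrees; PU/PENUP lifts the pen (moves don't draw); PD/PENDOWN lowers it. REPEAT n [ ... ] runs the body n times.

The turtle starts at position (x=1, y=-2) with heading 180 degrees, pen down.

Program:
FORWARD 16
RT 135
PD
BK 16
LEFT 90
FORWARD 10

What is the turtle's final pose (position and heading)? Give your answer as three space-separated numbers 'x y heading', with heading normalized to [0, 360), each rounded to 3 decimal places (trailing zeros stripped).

Answer: -33.385 -6.243 135

Derivation:
Executing turtle program step by step:
Start: pos=(1,-2), heading=180, pen down
FD 16: (1,-2) -> (-15,-2) [heading=180, draw]
RT 135: heading 180 -> 45
PD: pen down
BK 16: (-15,-2) -> (-26.314,-13.314) [heading=45, draw]
LT 90: heading 45 -> 135
FD 10: (-26.314,-13.314) -> (-33.385,-6.243) [heading=135, draw]
Final: pos=(-33.385,-6.243), heading=135, 3 segment(s) drawn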